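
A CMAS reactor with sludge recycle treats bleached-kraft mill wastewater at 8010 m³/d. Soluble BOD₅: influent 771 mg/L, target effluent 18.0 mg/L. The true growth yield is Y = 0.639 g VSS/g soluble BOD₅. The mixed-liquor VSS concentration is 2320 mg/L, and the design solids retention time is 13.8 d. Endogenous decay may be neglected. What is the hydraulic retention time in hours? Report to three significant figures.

τ ≈ 68.7 h

V·X = Y·Q·ΔS·θ_c gives V = 0.639 × 8010 × (771 − 18.0) × 13.8 / 2320 = 22926 m³.
HRT = V/Q = 22926 m³ / 8010 m³·d⁻¹ = 2.862 d × 24 = 68.69 h.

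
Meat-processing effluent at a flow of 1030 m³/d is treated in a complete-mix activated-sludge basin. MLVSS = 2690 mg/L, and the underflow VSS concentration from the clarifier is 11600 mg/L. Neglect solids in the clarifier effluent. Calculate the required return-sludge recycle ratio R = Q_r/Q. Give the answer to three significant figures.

R ≈ 0.302

Solids balance on the clarifier gives (1+R)X = R·X_r, so R = X/(X_r − X) = 2690 / (11600 − 2690) = 0.3019.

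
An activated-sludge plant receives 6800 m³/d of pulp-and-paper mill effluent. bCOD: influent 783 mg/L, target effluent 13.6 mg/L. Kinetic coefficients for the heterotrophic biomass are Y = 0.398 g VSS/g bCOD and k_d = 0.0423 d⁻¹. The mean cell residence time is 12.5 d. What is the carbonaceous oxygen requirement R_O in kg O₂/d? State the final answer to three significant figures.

R_O ≈ 3300 kg O₂/d

Correct the yield for decay: Y_obs = Y/(1 + k_d θ_c) = 0.398 / (1 + 0.0423 × 12.5) = 0.398 / 1.529 = 0.2603.
ΔS = 783 − 13.6 = 769.4 mg/L, so the substrate removal rate is 6800 × 769.4/1000 = 5232 kg bCOD/d.
P_X = Y_obs·Q·(S₀ − S) = 0.2603 × 5232 = 1362 kg VSS/d.
R_O = Q·ΔS − 1.42 P_X = 5232 − 1934 = 3298 kg O₂/d.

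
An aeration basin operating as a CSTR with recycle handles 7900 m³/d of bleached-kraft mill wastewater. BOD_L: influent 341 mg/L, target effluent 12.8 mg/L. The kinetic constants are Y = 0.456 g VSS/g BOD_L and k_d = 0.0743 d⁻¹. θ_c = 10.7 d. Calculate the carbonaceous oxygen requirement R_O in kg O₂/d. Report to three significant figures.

R_O ≈ 1660 kg O₂/d

Y_obs = Y / (1 + k_d θ_c) = 0.456 / (1 + 0.0743 × 10.7) = 0.456 / 1.795 = 0.2540.
Substrate removed = Q·(S₀ − S) = 7900 m³/d × (341 − 12.8) g/m³ = 2.59×10^6 g/d = 2593 kg/d.
Biomass synthesised: P_X = Y_obs × 2593 = 658.7 kg VSS/d.
R_O = Q·ΔS − 1.42 P_X = 2593 − 935.3 = 1657 kg O₂/d.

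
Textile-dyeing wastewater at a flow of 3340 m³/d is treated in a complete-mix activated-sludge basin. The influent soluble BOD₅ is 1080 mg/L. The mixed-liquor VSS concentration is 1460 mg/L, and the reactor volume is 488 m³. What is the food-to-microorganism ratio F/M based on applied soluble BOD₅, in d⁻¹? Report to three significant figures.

Food-to-microorganism ratio F/M = Q S₀ / (V X) = 3340 × 1080 / (488.0 × 1460) = 5.063 d⁻¹.

F/M ≈ 5.06 d⁻¹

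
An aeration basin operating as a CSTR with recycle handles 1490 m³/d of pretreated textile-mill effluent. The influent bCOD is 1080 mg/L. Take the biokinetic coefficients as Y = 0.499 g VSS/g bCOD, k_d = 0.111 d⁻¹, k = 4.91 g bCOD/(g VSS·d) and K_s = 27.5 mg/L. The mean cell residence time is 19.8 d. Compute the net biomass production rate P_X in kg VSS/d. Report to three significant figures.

From the Monod/SRT balance for a CMAS, S = K_s·(1+k_d θ_c)/[θ_c·(Y k − k_d) − 1] = 27.5 × (1 + 0.111 × 19.8) / [19.8 × (0.499 × 4.91 − 0.111) − 1] = 87.94 / 45.31 = 1.941 mg/L.
Y_obs = Y / (1 + k_d θ_c) = 0.499 / (1 + 0.111 × 19.8) = 0.499 / 3.198 = 0.1560.
ΔS = 1080 − 1.94 = 1078 mg/L, so the substrate removal rate is 1490 × 1078/1000 = 1606 kg bCOD/d.
Net biomass production P_X = Y_obs × Q·(S₀ − S) = 0.1560 × 1606 = 250.7 kg VSS/d.

P_X ≈ 251 kg VSS/d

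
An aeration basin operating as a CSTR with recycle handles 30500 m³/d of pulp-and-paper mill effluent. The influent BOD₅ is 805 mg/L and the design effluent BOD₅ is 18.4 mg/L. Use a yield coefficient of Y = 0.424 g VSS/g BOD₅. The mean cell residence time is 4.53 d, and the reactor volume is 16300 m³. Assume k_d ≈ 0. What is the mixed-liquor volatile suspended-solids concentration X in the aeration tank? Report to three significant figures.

X ≈ 2830 mg/L

X = Y·Q·ΔS·θ_c / V = 0.424 × 30500 × (805 − 18.4) × 4.53 / 16300 = 2827 mg/L.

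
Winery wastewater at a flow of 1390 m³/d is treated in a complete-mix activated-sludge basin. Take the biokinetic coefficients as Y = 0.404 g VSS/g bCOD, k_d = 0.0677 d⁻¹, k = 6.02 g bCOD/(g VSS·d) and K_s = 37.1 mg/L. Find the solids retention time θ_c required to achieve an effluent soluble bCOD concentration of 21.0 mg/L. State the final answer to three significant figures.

At the target effluent, Y k S/(K_s+S) = 0.404×6.02×21.0/58.10 = 0.8791 d⁻¹.
1/θ_c = 0.8791 − 0.0677 = 0.8114 d⁻¹, so θ_c = 1.232 d.

θ_c ≈ 1.23 d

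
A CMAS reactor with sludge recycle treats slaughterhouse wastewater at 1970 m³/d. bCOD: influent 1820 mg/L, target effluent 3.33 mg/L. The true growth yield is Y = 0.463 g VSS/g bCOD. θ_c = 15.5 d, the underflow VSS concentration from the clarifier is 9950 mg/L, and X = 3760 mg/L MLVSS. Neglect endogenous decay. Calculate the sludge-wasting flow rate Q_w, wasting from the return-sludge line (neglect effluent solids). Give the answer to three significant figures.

With k_d = 0 the design equation reduces to V = Y Q (S₀−S) θ_c / X = 0.463 × 1970 × (1820 − 3.33) × 15.5 / 3760 = 6831 m³.
Wasting from the return line (neglecting effluent solids): Q_w = V·X / (θ_c·X_r) = 6831 × 3760 / (15.5 × 9950) = 166.5 m³/d.

Q_w ≈ 167 m³/d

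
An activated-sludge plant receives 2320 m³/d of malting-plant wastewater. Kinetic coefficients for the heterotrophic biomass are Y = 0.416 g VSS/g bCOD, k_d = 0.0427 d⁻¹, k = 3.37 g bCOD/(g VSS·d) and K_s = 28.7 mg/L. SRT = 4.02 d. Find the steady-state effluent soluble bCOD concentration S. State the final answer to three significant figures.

S ≈ 7.53 mg/L

For a completely mixed reactor with recycle the Lawrence–McCarty relation gives S = K_s·(1 + k_d·θ_c) / [θ_c·(Y·k − k_d) − 1] = 28.7 × (1 + 0.0427 × 4.02) / [4.02 × (0.416 × 3.37 − 0.0427) − 1] = 33.63 / 4.464 = 7.533 mg/L.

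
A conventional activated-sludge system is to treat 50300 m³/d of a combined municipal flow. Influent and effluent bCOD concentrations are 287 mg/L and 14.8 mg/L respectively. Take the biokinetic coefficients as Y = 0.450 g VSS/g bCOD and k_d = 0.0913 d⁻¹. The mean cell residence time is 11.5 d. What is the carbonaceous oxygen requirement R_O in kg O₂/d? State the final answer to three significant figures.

Y_obs = Y / (1 + k_d θ_c) = 0.450 / (1 + 0.0913 × 11.5) = 0.450 / 2.050 = 0.2195.
Q·(S₀ − S) = 50300 × (287 − 14.8) × 10⁻³ = 13692 kg/d removed.
Biomass synthesised: P_X = Y_obs × 13692 = 3006 kg VSS/d.
R_O = Q·ΔS − 1.42 P_X = 13692 − 4268 = 9424 kg O₂/d.

R_O ≈ 9420 kg O₂/d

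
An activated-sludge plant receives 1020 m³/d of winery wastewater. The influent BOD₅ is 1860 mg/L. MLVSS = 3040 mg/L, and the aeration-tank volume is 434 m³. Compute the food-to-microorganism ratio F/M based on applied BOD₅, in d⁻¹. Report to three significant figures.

F/M = Q·S₀ / (V·X) = 1020 × 1860 / (434.0 × 3040) = 1.438 g BOD₅·(g VSS·d)⁻¹.

F/M ≈ 1.44 d⁻¹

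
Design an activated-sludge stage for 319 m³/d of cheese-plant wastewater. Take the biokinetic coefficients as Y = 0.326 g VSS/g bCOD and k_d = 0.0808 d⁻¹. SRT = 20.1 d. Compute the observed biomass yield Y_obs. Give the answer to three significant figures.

Y_obs ≈ 0.124 g VSS/g bCOD

Y_obs = Y / (1 + k_d θ_c) = 0.326 / (1 + 0.0808 × 20.1) = 0.326 / 2.624 = 0.1242.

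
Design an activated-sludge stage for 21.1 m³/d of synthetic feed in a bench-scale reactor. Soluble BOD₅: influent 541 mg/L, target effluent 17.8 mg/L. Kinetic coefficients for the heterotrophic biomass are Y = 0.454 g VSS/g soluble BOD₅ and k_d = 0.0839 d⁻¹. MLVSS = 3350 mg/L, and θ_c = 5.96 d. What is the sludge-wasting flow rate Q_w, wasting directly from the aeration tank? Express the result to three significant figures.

Q_w ≈ 0.997 m³/d

Steady-state biomass mass balance: V·X·(1 + k_d·θ_c) = Y·Q·(S₀ − S)·θ_c, so V = 0.454 × 21.1 × (541 − 17.8) × 5.96 / [3350 × (1 + 0.0839 × 5.96)] = 2.99×10^4 / 5025 = 5.944 m³.
For wasting at MLVSS concentration, Q_w = V/θ_c = 5.944/5.96 = 0.9974 m³/d.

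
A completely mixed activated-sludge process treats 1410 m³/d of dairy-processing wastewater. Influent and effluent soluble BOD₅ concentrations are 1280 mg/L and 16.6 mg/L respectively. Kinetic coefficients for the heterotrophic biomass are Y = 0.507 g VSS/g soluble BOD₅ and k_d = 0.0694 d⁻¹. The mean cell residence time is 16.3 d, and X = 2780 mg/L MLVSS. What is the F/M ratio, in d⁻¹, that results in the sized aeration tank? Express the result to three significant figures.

Steady-state biomass mass balance: V·X·(1 + k_d·θ_c) = Y·Q·(S₀ − S)·θ_c, so V = 0.507 × 1410 × (1280 − 16.6) × 16.3 / [2780 × (1 + 0.0694 × 16.3)] = 1.47×10^7 / 5925 = 2485 m³.
Food-to-microorganism ratio F/M = Q S₀ / (V X) = 1410 × 1280 / (2485 × 2780) = 0.2613 d⁻¹.

F/M ≈ 0.261 d⁻¹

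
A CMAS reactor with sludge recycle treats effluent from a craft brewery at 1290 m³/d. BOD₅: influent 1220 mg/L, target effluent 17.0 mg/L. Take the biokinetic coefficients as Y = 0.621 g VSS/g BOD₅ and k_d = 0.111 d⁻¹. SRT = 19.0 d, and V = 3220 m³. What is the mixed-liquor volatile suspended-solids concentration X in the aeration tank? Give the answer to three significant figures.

X = Y·Q·ΔS·θ_c / [V·(1 + k_d θ_c)] = 0.621 × 1290 × (1220 − 17.0) × 19.0 / [3220 × (1 + 0.111 × 19.0)] = 1829 mg/L.

X ≈ 1830 mg/L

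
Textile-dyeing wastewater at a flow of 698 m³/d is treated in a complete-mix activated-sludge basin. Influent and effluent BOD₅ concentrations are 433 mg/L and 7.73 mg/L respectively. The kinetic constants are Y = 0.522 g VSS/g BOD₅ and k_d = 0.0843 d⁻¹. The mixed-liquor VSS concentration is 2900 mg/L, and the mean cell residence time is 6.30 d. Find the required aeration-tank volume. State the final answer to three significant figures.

V ≈ 220 m³

Steady-state biomass mass balance: V·X·(1 + k_d·θ_c) = Y·Q·(S₀ − S)·θ_c, so V = 0.522 × 698 × (433 − 7.73) × 6.30 / [2900 × (1 + 0.0843 × 6.30)] = 9.76×10^5 / 4440 = 219.9 m³.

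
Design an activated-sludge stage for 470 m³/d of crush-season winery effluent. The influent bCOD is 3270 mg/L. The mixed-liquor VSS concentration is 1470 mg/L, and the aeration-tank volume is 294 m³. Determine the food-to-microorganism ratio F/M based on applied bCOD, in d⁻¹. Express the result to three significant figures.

Food-to-microorganism ratio F/M = Q S₀ / (V X) = 470 × 3270 / (294.0 × 1470) = 3.556 d⁻¹.

F/M ≈ 3.56 d⁻¹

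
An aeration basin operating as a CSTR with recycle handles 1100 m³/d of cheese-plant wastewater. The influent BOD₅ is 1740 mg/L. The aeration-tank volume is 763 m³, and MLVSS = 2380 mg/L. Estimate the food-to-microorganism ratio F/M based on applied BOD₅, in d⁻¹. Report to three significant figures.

F/M = applied load / biomass = Q·S₀/(V·X) = 1100 × 1740 / (763.0 × 2380) = 1.054 d⁻¹.

F/M ≈ 1.05 d⁻¹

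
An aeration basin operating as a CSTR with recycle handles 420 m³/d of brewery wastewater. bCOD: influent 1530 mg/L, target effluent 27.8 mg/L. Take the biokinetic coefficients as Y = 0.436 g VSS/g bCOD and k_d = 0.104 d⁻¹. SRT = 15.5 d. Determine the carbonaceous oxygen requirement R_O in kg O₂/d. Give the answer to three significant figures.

R_O ≈ 481 kg O₂/d

Observed yield with endogenous decay: Y_obs = Y / (1 + k_d·θ_c) = 0.436 / (1 + 0.104 × 15.5) = 0.436 / 2.612 = 0.1669 g VSS/g bCOD.
ΔS = 1530 − 27.8 = 1502 mg/L, so the substrate removal rate is 420 × 1502/1000 = 630.9 kg bCOD/d.
Biomass synthesised: P_X = Y_obs × 630.9 = 105.3 kg VSS/d.
R_O = Q·(S₀ − S) − 1.42·P_X = 630.9 − 1.42 × 105.3 = 481.4 kg O₂/d.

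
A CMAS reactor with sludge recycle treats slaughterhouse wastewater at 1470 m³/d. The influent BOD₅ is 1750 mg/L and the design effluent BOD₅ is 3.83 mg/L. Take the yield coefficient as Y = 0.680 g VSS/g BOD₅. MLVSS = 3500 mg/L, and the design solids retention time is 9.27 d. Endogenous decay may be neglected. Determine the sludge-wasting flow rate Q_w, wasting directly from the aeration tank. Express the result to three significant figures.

Q_w ≈ 499 m³/d

Biomass mass balance (decay neglected): V·X = Y·Q·(S₀ − S)·θ_c, so V = 0.680 × 1470 × (1750 − 3.83) × 9.27 / 3500 = 4623 m³.
With mixed-liquor wasting, θ_c = V/Q_w, so Q_w = V/θ_c = 4623/9.27 = 498.7 m³/d.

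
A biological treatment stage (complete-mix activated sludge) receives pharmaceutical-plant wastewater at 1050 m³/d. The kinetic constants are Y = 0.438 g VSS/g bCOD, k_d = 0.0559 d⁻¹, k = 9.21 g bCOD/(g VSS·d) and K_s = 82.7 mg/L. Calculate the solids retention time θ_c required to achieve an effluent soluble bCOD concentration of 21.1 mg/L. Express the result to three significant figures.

From 1/θ_c = Y·k·S/(K_s + S) − k_d: Y·k·S/(K_s+S) = 0.438 × 9.21 × 21.1 / (82.7 + 21.1) = 0.8200 d⁻¹.
θ_c = 1/(μ − k_d) = 1/(0.8200 − 0.0559) = 1/0.7641 = 1.309 d.

θ_c ≈ 1.31 d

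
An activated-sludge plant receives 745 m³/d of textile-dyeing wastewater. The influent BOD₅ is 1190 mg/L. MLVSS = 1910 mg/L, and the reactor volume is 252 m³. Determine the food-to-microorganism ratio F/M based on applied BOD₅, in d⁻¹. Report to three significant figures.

F/M ≈ 1.84 d⁻¹

F/M = applied load / biomass = Q·S₀/(V·X) = 745 × 1190 / (252.0 × 1910) = 1.842 d⁻¹.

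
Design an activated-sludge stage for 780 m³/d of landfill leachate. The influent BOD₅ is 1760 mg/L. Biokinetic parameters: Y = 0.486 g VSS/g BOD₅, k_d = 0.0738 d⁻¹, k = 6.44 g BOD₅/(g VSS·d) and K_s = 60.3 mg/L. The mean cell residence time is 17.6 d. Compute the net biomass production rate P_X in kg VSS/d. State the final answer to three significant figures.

From the Monod/SRT balance for a CMAS, S = K_s·(1+k_d θ_c)/[θ_c·(Y k − k_d) − 1] = 60.3 × (1 + 0.0738 × 17.6) / [17.6 × (0.486 × 6.44 − 0.0738) − 1] = 138.6 / 52.79 = 2.626 mg/L.
Observed yield with endogenous decay: Y_obs = Y / (1 + k_d·θ_c) = 0.486 / (1 + 0.0738 × 17.6) = 0.486 / 2.299 = 0.2114 g VSS/g BOD₅.
Q·(S₀ − S) = 780 × (1760 − 2.63) × 10⁻³ = 1371 kg/d removed.
Biomass produced: P_X = Y_obs·Q·ΔS = 0.2114 × 1371 ≈ 289.8 kg VSS/d.

P_X ≈ 290 kg VSS/d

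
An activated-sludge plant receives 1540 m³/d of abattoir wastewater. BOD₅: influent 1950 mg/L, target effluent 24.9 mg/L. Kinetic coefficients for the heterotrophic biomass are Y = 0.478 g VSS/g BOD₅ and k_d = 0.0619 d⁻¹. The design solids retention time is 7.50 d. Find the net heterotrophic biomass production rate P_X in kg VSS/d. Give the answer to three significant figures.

P_X ≈ 968 kg VSS/d

The observed yield is Y_obs = Y/(1 + k_d·θ_c) = 0.478 / (1 + 0.0619 × 7.50) = 0.478 / 1.464 = 0.3264 g VSS per g BOD₅ removed.
Substrate removed = Q·(S₀ − S) = 1540 m³/d × (1950 − 24.9) g/m³ = 2.96×10^6 g/d = 2965 kg/d.
So the net sludge growth is P_X = 0.3264 × 2965 = 967.8 kg VSS/d.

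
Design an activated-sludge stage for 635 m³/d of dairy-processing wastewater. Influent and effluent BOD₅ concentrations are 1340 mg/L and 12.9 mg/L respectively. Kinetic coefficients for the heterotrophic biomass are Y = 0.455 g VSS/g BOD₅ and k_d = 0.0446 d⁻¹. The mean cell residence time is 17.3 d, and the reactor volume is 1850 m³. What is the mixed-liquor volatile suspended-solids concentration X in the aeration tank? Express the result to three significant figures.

From V·X·(1 + k_d·θ_c) = Y·Q·(S₀ − S)·θ_c: X = 0.455 × 635 × (1340 − 12.9) × 17.3 / [1850 × (1 + 0.0446 × 17.3)] = 2024 mg/L.

X ≈ 2020 mg/L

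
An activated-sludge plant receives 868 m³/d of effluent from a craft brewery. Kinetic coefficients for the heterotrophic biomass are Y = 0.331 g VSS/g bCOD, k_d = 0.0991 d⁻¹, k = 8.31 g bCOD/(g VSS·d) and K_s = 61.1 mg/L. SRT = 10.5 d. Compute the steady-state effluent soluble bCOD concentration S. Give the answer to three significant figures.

From the Monod/SRT balance for a CMAS, S = K_s·(1+k_d θ_c)/[θ_c·(Y k − k_d) − 1] = 61.1 × (1 + 0.0991 × 10.5) / [10.5 × (0.331 × 8.31 − 0.0991) − 1] = 124.7 / 26.84 = 4.645 mg/L.

S ≈ 4.65 mg/L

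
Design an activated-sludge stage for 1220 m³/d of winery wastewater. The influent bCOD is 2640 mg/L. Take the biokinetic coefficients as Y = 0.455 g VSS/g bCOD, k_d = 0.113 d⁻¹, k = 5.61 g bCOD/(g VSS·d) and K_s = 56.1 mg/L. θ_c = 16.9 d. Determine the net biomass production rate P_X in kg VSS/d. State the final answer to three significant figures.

Effluent substrate depends only on kinetics and SRT: S = K_s(1 + k_d θ_c) / [θ_c(Yk − k_d) − 1] = 56.1 × (1 + 0.113 × 16.9) / [16.9 × (0.455 × 5.61 − 0.113) − 1] = 163.2 / 40.23 = 4.058 mg/L.
Y_obs = Y / (1 + k_d θ_c) = 0.455 / (1 + 0.113 × 16.9) = 0.455 / 2.910 = 0.1564.
Substrate removed = Q·(S₀ − S) = 1220 m³/d × (2640 − 4.06) g/m³ = 3.22×10^6 g/d = 3216 kg/d.
So the net sludge growth is P_X = 0.1564 × 3216 = 502.9 kg VSS/d.

P_X ≈ 503 kg VSS/d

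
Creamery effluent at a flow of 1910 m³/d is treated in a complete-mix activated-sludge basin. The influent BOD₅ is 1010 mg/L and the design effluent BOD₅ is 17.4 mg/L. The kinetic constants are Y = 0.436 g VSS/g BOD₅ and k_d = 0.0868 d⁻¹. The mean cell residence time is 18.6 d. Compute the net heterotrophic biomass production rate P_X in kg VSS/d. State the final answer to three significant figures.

P_X ≈ 316 kg VSS/d

Correct the yield for decay: Y_obs = Y/(1 + k_d θ_c) = 0.436 / (1 + 0.0868 × 18.6) = 0.436 / 2.614 = 0.1668.
Q·(S₀ − S) = 1910 × (1010 − 17.4) × 10⁻³ = 1896 kg/d removed.
Biomass produced: P_X = Y_obs·Q·ΔS = 0.1668 × 1896 ≈ 316.2 kg VSS/d.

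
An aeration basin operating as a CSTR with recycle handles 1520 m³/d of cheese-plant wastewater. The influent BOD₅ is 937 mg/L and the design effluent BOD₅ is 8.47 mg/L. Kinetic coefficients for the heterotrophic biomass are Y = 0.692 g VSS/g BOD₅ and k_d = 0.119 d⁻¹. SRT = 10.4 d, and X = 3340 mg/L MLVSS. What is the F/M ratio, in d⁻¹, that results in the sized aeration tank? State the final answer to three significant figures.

Steady-state biomass mass balance: V·X·(1 + k_d·θ_c) = Y·Q·(S₀ − S)·θ_c, so V = 0.692 × 1520 × (937 − 8.47) × 10.4 / [3340 × (1 + 0.119 × 10.4)] = 1.02×10^7 / 7474 = 1359 m³.
F/M = applied load / biomass = Q·S₀/(V·X) = 1520 × 937 / (1359 × 3340) = 0.3138 d⁻¹.

F/M ≈ 0.314 d⁻¹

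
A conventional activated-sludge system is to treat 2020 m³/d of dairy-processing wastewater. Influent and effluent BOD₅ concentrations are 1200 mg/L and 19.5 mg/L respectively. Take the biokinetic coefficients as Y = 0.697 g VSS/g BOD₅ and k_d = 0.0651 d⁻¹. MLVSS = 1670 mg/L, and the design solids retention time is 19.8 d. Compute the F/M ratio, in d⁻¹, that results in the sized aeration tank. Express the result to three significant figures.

F/M ≈ 0.169 d⁻¹

Steady-state biomass mass balance: V·X·(1 + k_d·θ_c) = Y·Q·(S₀ − S)·θ_c, so V = 0.697 × 2020 × (1200 − 19.5) × 19.8 / [1670 × (1 + 0.0651 × 19.8)] = 3.29×10^7 / 3823 = 8609 m³.
Food-to-microorganism ratio F/M = Q S₀ / (V X) = 2020 × 1200 / (8609 × 1670) = 0.1686 d⁻¹.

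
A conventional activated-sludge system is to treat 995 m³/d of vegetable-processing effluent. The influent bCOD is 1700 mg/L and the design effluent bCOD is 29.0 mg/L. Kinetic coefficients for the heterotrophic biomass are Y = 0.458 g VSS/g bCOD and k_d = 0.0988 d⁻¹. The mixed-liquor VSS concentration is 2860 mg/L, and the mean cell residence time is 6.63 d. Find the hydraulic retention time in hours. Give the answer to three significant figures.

τ ≈ 25.7 h

Rearranging the biomass balance for a CMAS with decay, V = Y·Q·ΔS·θ_c / [X·(1+k_d θ_c)] = 0.458 × 995 × (1700 − 29.0) × 6.63 / [2860 × (1 + 0.0988 × 6.63)] = 5.05×10^6 / 4733 = 1067 m³.
τ = V/Q = 1067/995 = 1.072 d, or 25.73 h.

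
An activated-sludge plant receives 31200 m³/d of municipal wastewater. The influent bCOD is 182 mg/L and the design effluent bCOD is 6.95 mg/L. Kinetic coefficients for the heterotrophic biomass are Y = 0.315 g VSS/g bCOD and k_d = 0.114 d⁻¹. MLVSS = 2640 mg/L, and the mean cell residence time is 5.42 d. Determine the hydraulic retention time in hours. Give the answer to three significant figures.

Steady-state biomass mass balance: V·X·(1 + k_d·θ_c) = Y·Q·(S₀ − S)·θ_c, so V = 0.315 × 31200 × (182 − 6.95) × 5.42 / [2640 × (1 + 0.114 × 5.42)] = 9.32×10^6 / 4271 = 2183 m³.
Hydraulic retention time τ = V/Q = 2183 / 31200 = 0.06997 d = 1.679 h.

τ ≈ 1.68 h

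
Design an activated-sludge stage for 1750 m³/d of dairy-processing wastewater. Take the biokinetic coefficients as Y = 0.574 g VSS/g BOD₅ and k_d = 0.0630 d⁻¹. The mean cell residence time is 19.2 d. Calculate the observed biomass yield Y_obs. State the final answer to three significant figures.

Y_obs ≈ 0.260 g VSS/g BOD₅

Observed yield with endogenous decay: Y_obs = Y / (1 + k_d·θ_c) = 0.574 / (1 + 0.0630 × 19.2) = 0.574 / 2.210 = 0.2598 g VSS/g BOD₅.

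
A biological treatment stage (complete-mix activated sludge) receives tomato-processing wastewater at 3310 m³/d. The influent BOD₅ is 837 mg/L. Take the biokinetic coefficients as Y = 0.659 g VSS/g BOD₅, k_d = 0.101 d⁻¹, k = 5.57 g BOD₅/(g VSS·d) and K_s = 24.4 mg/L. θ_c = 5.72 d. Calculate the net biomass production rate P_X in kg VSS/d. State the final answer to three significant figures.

From the Monod/SRT balance for a CMAS, S = K_s·(1+k_d θ_c)/[θ_c·(Y k − k_d) − 1] = 24.4 × (1 + 0.101 × 5.72) / [5.72 × (0.659 × 5.57 − 0.101) − 1] = 38.50 / 19.42 = 1.982 mg/L.
Correct the yield for decay: Y_obs = Y/(1 + k_d θ_c) = 0.659 / (1 + 0.101 × 5.72) = 0.659 / 1.578 = 0.4177.
Mass of BOD₅ removed per day: Q(S₀ − S) = 3310 × 835.0 g/m³ = 2764 kg/d.
So the net sludge growth is P_X = 0.4177 × 2764 = 1154 kg VSS/d.

P_X ≈ 1150 kg VSS/d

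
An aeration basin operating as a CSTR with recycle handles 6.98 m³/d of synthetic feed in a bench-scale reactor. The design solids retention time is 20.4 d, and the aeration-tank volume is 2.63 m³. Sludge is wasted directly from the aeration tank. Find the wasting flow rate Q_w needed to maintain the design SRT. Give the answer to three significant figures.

Wasting from the aeration tank: Q_w = V / θ_c = 2.630 / 20.4 = 0.1289 m³/d.

Q_w ≈ 0.129 m³/d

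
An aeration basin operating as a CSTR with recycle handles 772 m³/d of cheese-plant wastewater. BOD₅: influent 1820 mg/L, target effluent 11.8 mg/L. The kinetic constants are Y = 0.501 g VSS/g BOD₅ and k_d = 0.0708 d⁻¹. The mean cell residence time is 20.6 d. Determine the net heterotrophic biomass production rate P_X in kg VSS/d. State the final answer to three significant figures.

P_X ≈ 284 kg VSS/d

Correct the yield for decay: Y_obs = Y/(1 + k_d θ_c) = 0.501 / (1 + 0.0708 × 20.6) = 0.501 / 2.458 = 0.2038.
Q·(S₀ − S) = 772 × (1820 − 11.8) × 10⁻³ = 1396 kg/d removed.
So the net sludge growth is P_X = 0.2038 × 1396 = 284.5 kg VSS/d.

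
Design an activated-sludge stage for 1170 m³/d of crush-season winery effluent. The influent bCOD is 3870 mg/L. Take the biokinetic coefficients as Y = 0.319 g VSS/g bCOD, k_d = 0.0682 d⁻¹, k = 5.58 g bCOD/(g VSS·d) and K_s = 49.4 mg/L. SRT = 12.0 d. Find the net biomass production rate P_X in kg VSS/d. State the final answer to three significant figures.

P_X ≈ 793 kg VSS/d

Effluent substrate depends only on kinetics and SRT: S = K_s(1 + k_d θ_c) / [θ_c(Yk − k_d) − 1] = 49.4 × (1 + 0.0682 × 12.0) / [12.0 × (0.319 × 5.58 − 0.0682) − 1] = 89.83 / 19.54 = 4.597 mg/L.
The observed yield is Y_obs = Y/(1 + k_d·θ_c) = 0.319 / (1 + 0.0682 × 12.0) = 0.319 / 1.818 = 0.1754 g VSS per g bCOD removed.
Mass of bCOD removed per day: Q(S₀ − S) = 1170 × 3865 g/m³ = 4523 kg/d.
So the net sludge growth is P_X = 0.1754 × 4523 = 793.4 kg VSS/d.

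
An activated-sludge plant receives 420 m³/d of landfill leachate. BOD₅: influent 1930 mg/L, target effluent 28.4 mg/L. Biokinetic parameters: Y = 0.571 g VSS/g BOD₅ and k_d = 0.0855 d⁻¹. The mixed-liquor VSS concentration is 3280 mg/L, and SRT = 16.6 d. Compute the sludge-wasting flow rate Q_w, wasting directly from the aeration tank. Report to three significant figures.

From the SRT design equation V = Y Q (S₀−S) θ_c / [X (1 + k_d θ_c)] = 0.571 × 420 × (1930 − 28.4) × 16.6 / [3280 × (1 + 0.0855 × 16.6)] = 7.57×10^6 / 7935 = 954.0 m³.
With mixed-liquor wasting, θ_c = V/Q_w, so Q_w = V/θ_c = 954.0/16.6 = 57.47 m³/d.

Q_w ≈ 57.5 m³/d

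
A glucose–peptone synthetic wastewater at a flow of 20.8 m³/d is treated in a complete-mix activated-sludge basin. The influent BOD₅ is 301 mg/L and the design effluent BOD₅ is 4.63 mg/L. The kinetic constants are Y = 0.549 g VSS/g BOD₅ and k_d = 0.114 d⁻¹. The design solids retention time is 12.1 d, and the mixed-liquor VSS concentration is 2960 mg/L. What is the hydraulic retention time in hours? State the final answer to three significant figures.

τ ≈ 6.71 h

Rearranging the biomass balance for a CMAS with decay, V = Y·Q·ΔS·θ_c / [X·(1+k_d θ_c)] = 0.549 × 20.8 × (301 − 4.63) × 12.1 / [2960 × (1 + 0.114 × 12.1)] = 4.1×10^4 / 7043 = 5.814 m³.
HRT = V/Q = 5.814 m³ / 20.8 m³·d⁻¹ = 0.2795 d × 24 = 6.709 h.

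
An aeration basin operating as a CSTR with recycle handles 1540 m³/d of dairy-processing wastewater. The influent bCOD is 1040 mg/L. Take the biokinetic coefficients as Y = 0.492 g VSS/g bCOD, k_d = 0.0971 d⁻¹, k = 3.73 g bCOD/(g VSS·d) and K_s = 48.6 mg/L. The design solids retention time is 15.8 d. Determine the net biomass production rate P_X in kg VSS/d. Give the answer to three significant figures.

P_X ≈ 310 kg VSS/d

For a completely mixed reactor with recycle the Lawrence–McCarty relation gives S = K_s·(1 + k_d·θ_c) / [θ_c·(Y·k − k_d) − 1] = 48.6 × (1 + 0.0971 × 15.8) / [15.8 × (0.492 × 3.73 − 0.0971) − 1] = 123.2 / 26.46 = 4.654 mg/L.
The observed yield is Y_obs = Y/(1 + k_d·θ_c) = 0.492 / (1 + 0.0971 × 15.8) = 0.492 / 2.534 = 0.1941 g VSS per g bCOD removed.
Mass of bCOD removed per day: Q(S₀ − S) = 1540 × 1035 g/m³ = 1594 kg/d.
Biomass produced: P_X = Y_obs·Q·ΔS = 0.1941 × 1594 ≈ 309.6 kg VSS/d.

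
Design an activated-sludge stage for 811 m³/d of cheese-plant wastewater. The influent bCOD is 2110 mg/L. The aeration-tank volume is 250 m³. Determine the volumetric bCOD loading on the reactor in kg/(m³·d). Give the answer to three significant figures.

L_v ≈ 6.84 kg bCOD/(m³·d)

L_v = Q S₀ / V = 811 × 2110 × 10⁻³ / 250.0 = 6.845 kg/(m³·d).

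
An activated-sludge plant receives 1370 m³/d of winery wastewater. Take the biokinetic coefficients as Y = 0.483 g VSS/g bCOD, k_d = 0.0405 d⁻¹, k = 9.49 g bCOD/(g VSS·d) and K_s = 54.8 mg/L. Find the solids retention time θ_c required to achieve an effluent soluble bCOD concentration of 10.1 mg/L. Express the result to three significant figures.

θ_c ≈ 1.49 d

Specific growth rate at S = 10.1 mg/L: μ = YkS/(K_s+S) = 0.483·9.49·10.1/(54.8+10.1) = 0.7133 d⁻¹.
Then 1/θ_c = μ − k_d = 0.7133 − 0.0405 = 0.6728 d⁻¹, giving θ_c = 1.486 d.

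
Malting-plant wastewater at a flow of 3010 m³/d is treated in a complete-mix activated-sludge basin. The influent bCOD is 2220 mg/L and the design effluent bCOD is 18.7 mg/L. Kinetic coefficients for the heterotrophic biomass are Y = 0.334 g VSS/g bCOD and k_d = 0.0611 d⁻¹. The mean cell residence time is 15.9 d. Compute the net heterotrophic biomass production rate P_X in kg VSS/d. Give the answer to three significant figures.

P_X ≈ 1120 kg VSS/d

The observed yield is Y_obs = Y/(1 + k_d·θ_c) = 0.334 / (1 + 0.0611 × 15.9) = 0.334 / 1.971 = 0.1694 g VSS per g bCOD removed.
Mass of bCOD removed per day: Q(S₀ − S) = 3010 × 2201 g/m³ = 6626 kg/d.
So the net sludge growth is P_X = 0.1694 × 6626 = 1123 kg VSS/d.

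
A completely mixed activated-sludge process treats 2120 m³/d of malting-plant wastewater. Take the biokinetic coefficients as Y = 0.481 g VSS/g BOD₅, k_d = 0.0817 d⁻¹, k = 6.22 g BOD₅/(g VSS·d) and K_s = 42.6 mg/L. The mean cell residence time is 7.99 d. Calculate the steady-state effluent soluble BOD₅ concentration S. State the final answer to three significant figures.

From the Monod/SRT balance for a CMAS, S = K_s·(1+k_d θ_c)/[θ_c·(Y k − k_d) − 1] = 42.6 × (1 + 0.0817 × 7.99) / [7.99 × (0.481 × 6.22 − 0.0817) − 1] = 70.41 / 22.25 = 3.164 mg/L.

S ≈ 3.16 mg/L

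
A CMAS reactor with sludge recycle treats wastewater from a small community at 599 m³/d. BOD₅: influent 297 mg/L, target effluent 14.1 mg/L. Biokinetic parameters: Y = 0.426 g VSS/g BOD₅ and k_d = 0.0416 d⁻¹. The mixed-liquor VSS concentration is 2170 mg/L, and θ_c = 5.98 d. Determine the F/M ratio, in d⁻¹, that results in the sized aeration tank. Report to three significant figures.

F/M ≈ 0.515 d⁻¹

Rearranging the biomass balance for a CMAS with decay, V = Y·Q·ΔS·θ_c / [X·(1+k_d θ_c)] = 0.426 × 599 × (297 − 14.1) × 5.98 / [2170 × (1 + 0.0416 × 5.98)] = 4.32×10^5 / 2710 = 159.3 m³.
F/M = applied load / biomass = Q·S₀/(V·X) = 599 × 297 / (159.3 × 2170) = 0.5146 d⁻¹.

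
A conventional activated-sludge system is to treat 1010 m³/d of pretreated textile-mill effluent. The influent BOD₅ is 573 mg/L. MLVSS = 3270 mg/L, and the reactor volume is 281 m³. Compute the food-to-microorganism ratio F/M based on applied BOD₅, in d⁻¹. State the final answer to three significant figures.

Food-to-microorganism ratio F/M = Q S₀ / (V X) = 1010 × 573 / (281.0 × 3270) = 0.6298 d⁻¹.

F/M ≈ 0.630 d⁻¹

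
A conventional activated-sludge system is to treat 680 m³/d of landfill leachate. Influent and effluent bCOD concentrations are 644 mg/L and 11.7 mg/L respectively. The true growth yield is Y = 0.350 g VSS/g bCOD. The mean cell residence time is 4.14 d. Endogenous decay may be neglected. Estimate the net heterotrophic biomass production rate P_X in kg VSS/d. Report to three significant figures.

P_X ≈ 150 kg VSS/d

No decay correction is needed, so Y_obs = Y = 0.350.
Substrate removed = Q·(S₀ − S) = 680 m³/d × (644 − 11.7) g/m³ = 4.3×10^5 g/d = 430.0 kg/d.
So the net sludge growth is P_X = 0.3500 × 430.0 = 150.5 kg VSS/d.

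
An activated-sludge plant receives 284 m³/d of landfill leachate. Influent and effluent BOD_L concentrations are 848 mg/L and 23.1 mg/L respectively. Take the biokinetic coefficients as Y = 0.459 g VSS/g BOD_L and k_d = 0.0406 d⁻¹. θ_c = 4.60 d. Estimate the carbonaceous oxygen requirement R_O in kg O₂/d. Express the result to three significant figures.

Correct the yield for decay: Y_obs = Y/(1 + k_d θ_c) = 0.459 / (1 + 0.0406 × 4.60) = 0.459 / 1.187 = 0.3868.
ΔS = 848 − 23.1 = 824.9 mg/L, so the substrate removal rate is 284 × 824.9/1000 = 234.3 kg BOD_L/d.
P_X = Y_obs·Q·(S₀ − S) = 0.3868 × 234.3 = 90.61 kg VSS/d.
Carbonaceous O₂ demand = substrate oxidised − cell-mass equivalent = 234.3 − 1.42 × 90.61 = 105.6 kg O₂/d.

R_O ≈ 106 kg O₂/d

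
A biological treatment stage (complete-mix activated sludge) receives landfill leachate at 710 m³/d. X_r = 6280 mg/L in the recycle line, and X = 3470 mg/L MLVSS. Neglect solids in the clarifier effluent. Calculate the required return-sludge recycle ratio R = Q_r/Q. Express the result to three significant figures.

R ≈ 1.23

Mass balance around the secondary clarifier (neglecting effluent solids): R = X / (X_r − X) = 3470 / (6280 − 3470) = 1.235.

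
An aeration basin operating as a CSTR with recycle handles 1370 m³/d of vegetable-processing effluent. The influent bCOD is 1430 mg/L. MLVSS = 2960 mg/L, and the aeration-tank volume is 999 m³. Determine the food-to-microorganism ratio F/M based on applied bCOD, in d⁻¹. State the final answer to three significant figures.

F/M ≈ 0.663 d⁻¹

Food-to-microorganism ratio F/M = Q S₀ / (V X) = 1370 × 1430 / (999.0 × 2960) = 0.6625 d⁻¹.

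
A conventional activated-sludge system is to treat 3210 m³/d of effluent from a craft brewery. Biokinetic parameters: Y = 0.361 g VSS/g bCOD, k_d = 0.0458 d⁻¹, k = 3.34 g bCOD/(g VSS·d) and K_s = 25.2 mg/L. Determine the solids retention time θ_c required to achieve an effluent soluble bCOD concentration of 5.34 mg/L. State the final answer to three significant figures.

θ_c ≈ 6.06 d

From 1/θ_c = Y·k·S/(K_s + S) − k_d: Y·k·S/(K_s+S) = 0.361 × 3.34 × 5.34 / (25.2 + 5.34) = 0.2108 d⁻¹.
θ_c = 1/(μ − k_d) = 1/(0.2108 − 0.0458) = 1/0.1650 = 6.060 d.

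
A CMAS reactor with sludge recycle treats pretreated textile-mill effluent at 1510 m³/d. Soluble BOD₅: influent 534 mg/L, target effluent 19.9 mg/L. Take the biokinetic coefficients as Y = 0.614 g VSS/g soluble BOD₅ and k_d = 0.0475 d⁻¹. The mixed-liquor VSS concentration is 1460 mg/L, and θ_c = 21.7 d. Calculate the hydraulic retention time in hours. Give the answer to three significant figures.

τ ≈ 55.4 h

Steady-state biomass mass balance: V·X·(1 + k_d·θ_c) = Y·Q·(S₀ − S)·θ_c, so V = 0.614 × 1510 × (534 − 19.9) × 21.7 / [1460 × (1 + 0.0475 × 21.7)] = 1.03×10^7 / 2965 = 3489 m³.
HRT = V/Q = 3489 m³ / 1510 m³·d⁻¹ = 2.310 d × 24 = 55.45 h.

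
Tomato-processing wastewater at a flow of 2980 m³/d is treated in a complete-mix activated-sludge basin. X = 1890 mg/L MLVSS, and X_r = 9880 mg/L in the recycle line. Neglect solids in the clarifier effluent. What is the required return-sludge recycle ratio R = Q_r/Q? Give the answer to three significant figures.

Solids balance on the clarifier gives (1+R)X = R·X_r, so R = X/(X_r − X) = 1890 / (9880 − 1890) = 0.2365.

R ≈ 0.237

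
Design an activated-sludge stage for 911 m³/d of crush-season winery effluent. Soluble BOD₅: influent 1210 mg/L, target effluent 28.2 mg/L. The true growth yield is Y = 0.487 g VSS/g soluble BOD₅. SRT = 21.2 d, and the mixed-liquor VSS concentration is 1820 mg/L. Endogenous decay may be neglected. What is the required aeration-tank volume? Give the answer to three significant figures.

With k_d = 0 the design equation reduces to V = Y Q (S₀−S) θ_c / X = 0.487 × 911 × (1210 − 28.2) × 21.2 / 1820 = 6107 m³.

V ≈ 6110 m³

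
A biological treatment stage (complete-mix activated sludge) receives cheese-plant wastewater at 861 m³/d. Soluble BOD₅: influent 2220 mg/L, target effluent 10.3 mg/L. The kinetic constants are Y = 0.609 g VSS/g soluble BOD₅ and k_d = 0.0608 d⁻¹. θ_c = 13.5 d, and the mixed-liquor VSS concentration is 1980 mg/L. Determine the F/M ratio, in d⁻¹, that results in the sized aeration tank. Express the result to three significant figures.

Rearranging the biomass balance for a CMAS with decay, V = Y·Q·ΔS·θ_c / [X·(1+k_d θ_c)] = 0.609 × 861 × (2220 − 10.3) × 13.5 / [1980 × (1 + 0.0608 × 13.5)] = 1.56×10^7 / 3605 = 4339 m³.
Food-to-microorganism ratio F/M = Q S₀ / (V X) = 861 × 2220 / (4339 × 1980) = 0.2225 d⁻¹.

F/M ≈ 0.223 d⁻¹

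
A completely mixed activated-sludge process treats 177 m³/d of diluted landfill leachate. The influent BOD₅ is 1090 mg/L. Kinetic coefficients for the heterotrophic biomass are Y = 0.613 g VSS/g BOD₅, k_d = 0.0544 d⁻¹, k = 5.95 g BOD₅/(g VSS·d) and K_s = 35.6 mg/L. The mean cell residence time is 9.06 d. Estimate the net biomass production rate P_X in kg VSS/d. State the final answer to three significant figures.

For a completely mixed reactor with recycle the Lawrence–McCarty relation gives S = K_s·(1 + k_d·θ_c) / [θ_c·(Y·k − k_d) − 1] = 35.6 × (1 + 0.0544 × 9.06) / [9.06 × (0.613 × 5.95 − 0.0544) − 1] = 53.15 / 31.55 = 1.684 mg/L.
Observed yield with endogenous decay: Y_obs = Y / (1 + k_d·θ_c) = 0.613 / (1 + 0.0544 × 9.06) = 0.613 / 1.493 = 0.4106 g VSS/g BOD₅.
Mass of BOD₅ removed per day: Q(S₀ − S) = 177 × 1088 g/m³ = 192.6 kg/d.
So the net sludge growth is P_X = 0.4106 × 192.6 = 79.10 kg VSS/d.

P_X ≈ 79.1 kg VSS/d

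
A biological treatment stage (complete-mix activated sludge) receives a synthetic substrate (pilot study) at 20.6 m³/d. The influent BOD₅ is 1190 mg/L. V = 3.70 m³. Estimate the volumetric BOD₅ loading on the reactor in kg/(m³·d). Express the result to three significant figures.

Applied BOD₅ load per unit volume = Q·S₀/V = (20.6 × 1190/1000)/3.700 = 6.625 kg BOD₅·m⁻³·d⁻¹.

L_v ≈ 6.63 kg BOD₅/(m³·d)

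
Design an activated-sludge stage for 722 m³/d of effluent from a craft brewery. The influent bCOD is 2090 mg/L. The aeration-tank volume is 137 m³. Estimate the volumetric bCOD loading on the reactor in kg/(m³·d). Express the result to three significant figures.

Applied bCOD load per unit volume = Q·S₀/V = (722 × 2090/1000)/137.0 = 11.01 kg bCOD·m⁻³·d⁻¹.

L_v ≈ 11.0 kg bCOD/(m³·d)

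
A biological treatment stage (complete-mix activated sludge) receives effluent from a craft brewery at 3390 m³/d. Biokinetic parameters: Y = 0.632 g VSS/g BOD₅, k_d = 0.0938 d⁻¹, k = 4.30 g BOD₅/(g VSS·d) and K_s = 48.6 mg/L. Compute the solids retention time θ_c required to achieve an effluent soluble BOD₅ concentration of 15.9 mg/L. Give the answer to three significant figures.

θ_c ≈ 1.74 d

At the target effluent, Y k S/(K_s+S) = 0.632×4.30×15.9/64.50 = 0.6699 d⁻¹.
1/θ_c = 0.6699 − 0.0938 = 0.5761 d⁻¹, so θ_c = 1.736 d.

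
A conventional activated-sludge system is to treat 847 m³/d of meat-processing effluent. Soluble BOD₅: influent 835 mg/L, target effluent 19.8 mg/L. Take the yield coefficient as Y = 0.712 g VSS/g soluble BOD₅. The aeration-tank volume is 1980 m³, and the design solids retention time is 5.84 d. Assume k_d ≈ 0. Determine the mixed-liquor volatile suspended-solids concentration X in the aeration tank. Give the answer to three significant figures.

X = Y·Q·ΔS·θ_c / V = 0.712 × 847 × (835 − 19.8) × 5.84 / 1980 = 1450 mg/L.

X ≈ 1450 mg/L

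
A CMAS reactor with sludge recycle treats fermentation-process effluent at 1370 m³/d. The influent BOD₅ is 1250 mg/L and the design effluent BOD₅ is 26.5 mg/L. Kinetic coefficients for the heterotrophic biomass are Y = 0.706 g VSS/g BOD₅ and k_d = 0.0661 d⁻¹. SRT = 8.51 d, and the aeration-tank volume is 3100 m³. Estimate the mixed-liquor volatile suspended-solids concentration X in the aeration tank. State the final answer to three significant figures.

X ≈ 2080 mg/L

X = Y·Q·ΔS·θ_c / [V·(1 + k_d θ_c)] = 0.706 × 1370 × (1250 − 26.5) × 8.51 / [3100 × (1 + 0.0661 × 8.51)] = 2079 mg/L.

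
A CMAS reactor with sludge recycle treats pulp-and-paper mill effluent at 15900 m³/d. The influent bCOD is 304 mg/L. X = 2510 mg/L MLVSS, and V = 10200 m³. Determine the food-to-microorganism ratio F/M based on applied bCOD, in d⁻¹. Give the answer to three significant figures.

F/M ≈ 0.189 d⁻¹

F/M = applied load / biomass = Q·S₀/(V·X) = 15900 × 304 / (10200 × 2510) = 0.1888 d⁻¹.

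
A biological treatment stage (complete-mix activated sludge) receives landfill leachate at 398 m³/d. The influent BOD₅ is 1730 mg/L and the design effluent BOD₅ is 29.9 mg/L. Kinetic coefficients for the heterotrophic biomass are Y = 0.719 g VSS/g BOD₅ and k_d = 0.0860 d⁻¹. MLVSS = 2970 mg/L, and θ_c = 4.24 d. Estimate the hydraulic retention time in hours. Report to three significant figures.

τ ≈ 30.7 h

From the SRT design equation V = Y Q (S₀−S) θ_c / [X (1 + k_d θ_c)] = 0.719 × 398 × (1730 − 29.9) × 4.24 / [2970 × (1 + 0.0860 × 4.24)] = 2.06×10^6 / 4053 = 509.0 m³.
τ = V/Q = 509.0/398 = 1.279 d, or 30.69 h.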